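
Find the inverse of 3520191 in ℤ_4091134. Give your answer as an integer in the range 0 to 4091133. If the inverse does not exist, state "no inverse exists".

3077363

Apply the Euclidean algorithm to 4091134 and 3520191:
4091134 = 1×3520191 + 570943
3520191 = 6×570943 + 94533
570943 = 6×94533 + 3745
94533 = 25×3745 + 908
3745 = 4×908 + 113
908 = 8×113 + 4
113 = 28×4 + 1
4 = 4×1 + 0
gcd = 1, so the inverse exists. Back-substitute:
1 = 113 − 28·4
1 = −28·908 + 225·113
1 = 225·3745 − 928·908
1 = −928·94533 + 23425·3745
1 = 23425·570943 − 141478·94533
1 = −141478·3520191 + 872293·570943
1 = 872293·4091134 − 1013771·3520191
Thus 3520191·(-1013771) ≡ 1 (mod 4091134); reducing, -1013771 mod 4091134 = 3077363.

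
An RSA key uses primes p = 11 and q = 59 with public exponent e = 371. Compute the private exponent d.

φ(n) = (p−1)(q−1) = 10·58 = 580.
Need d with 371·d ≡ 1 (mod 580). Apply the extended Euclidean algorithm:
580 = 1*371 + 209
371 = 1*209 + 162
209 = 1*162 + 47
162 = 3*47 + 21
47 = 2*21 + 5
21 = 4*5 + 1
5 = 5*1 + 0
Back-substitute:
1 = 21 − 4·5
1 = −4·47 + 9·21
1 = 9·162 − 31·47
1 = −31·209 + 40·162
1 = 40·371 − 71·209
1 = −71·580 + 111·371
So 371·111 ≡ 1 (mod 580), hence d = 111.

111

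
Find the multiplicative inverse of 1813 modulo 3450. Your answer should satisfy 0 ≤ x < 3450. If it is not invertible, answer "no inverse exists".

Apply the Euclidean algorithm to 3450 and 1813:
3450 = 1×1813 + 1637
1813 = 1×1637 + 176
1637 = 9×176 + 53
176 = 3×53 + 17
53 = 3×17 + 2
17 = 8×2 + 1
2 = 2×1 + 0
Since gcd(1813, 3450) = 1, back-substitute to write 1 as a combination:
1 = 17 − 8·2
1 = −8·53 + 25·17
1 = 25·176 − 83·53
1 = −83·1637 + 772·176
1 = 772·1813 − 855·1637
1 = −855·3450 + 1627·1813
So 1813·1627 ≡ 1 (mod 3450).

1627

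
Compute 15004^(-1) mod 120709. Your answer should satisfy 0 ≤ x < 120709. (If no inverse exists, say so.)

106445

Extended Euclidean algorithm:
120709 = 8·15004 + 677
15004 = 22·677 + 110
677 = 6·110 + 17
110 = 6·17 + 8
17 = 2·8 + 1
8 = 8·1 + 0
The gcd is 1. Working backward:
1 = 17 − 2·8
1 = −2·110 + 13·17
1 = 13·677 − 80·110
1 = −80·15004 + 1773·677
1 = 1773·120709 − 14264·15004
Hence 15004⁻¹ ≡ -14264 ≡ 106445 (mod 120709).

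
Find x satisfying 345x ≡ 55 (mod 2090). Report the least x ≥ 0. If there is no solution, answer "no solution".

First find gcd(345, 2090):
2090 = 6·345 + 20
345 = 17·20 + 5
20 = 4·5 + 0
gcd = 5 and 5 | 55, so solutions exist. Divide through by 5: 69x ≡ 11 (mod 418).
Now find 69⁻¹ mod 418:
418 = 6*69 + 4
69 = 17*4 + 1
4 = 4*1 + 0
Back-substitute:
1 = 69 − 17·4
1 = −17·418 + 103·69
So 69⁻¹ ≡ 103 (mod 418).
Then x ≡ 103·11 ≡ 297 (mod 418); the smallest non-negative solution is x = 297.

297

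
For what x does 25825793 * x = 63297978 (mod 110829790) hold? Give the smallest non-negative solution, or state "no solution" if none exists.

93759306

First find gcd(25825793, 110829790):
110829790 = 4*25825793 + 7526618
25825793 = 3*7526618 + 3245939
7526618 = 2*3245939 + 1034740
3245939 = 3*1034740 + 141719
1034740 = 7*141719 + 42707
141719 = 3*42707 + 13598
42707 = 3*13598 + 1913
13598 = 7*1913 + 207
1913 = 9*207 + 50
207 = 4*50 + 7
50 = 7*7 + 1
7 = 7*1 + 0
gcd = 1, so a unique solution mod 110829790 exists.
Back-substitute for the Bézout coefficients:
1 = 50 − 7·7
1 = −7·207 + 29·50
1 = 29·1913 − 268·207
1 = −268·13598 + 1905·1913
1 = 1905·42707 − 5983·13598
1 = −5983·141719 + 19854·42707
1 = 19854·1034740 − 144961·141719
1 = −144961·3245939 + 454737·1034740
1 = 454737·7526618 − 1054435·3245939
1 = −1054435·25825793 + 3618042·7526618
1 = 3618042·110829790 − 15526603·25825793
So 25825793·(-15526603) ≡ 1 (mod 110829790), giving 25825793⁻¹ ≡ 95303187.
x ≡ 25825793⁻¹·63297978 ≡ 95303187·63297978 ≡ 93759306 (mod 110829790).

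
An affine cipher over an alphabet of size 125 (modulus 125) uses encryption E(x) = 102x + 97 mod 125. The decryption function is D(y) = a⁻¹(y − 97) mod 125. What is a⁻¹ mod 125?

Run Euclid on (125, 102):
125 = 1×102 + 23
102 = 4×23 + 10
23 = 2×10 + 3
10 = 3×3 + 1
3 = 3×1 + 0
gcd = 1, so the inverse exists. Back-substitute:
1 = 10 − 3·3
1 = −3·23 + 7·10
1 = 7·102 − 31·23
1 = −31·125 + 38·102
So 102·38 ≡ 1 (mod 125).

38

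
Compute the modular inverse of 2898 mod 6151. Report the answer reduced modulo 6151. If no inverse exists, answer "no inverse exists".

3500

gcd(6151, 2898) by repeated division:
6151 = 2*2898 + 355
2898 = 8*355 + 58
355 = 6*58 + 7
58 = 8*7 + 2
7 = 3*2 + 1
2 = 2*1 + 0
Since gcd(2898, 6151) = 1, back-substitute to write 1 as a combination:
1 = 7 − 3·2
1 = −3·58 + 25·7
1 = 25·355 − 153·58
1 = −153·2898 + 1249·355
1 = 1249·6151 − 2651·2898
Thus 2898·(-2651) ≡ 1 (mod 6151); reducing, -2651 mod 6151 = 3500.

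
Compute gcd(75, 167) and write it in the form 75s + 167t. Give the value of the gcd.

Repeated division:
167 = 2·75 + 17
75 = 4·17 + 7
17 = 2·7 + 3
7 = 2·3 + 1
3 = 3·1 + 0
gcd(75, 167) = 1.
Express as a combination:
1 = 7 − 2·3
1 = −2·17 + 5·7
1 = 5·75 − 22·17
1 = −22·167 + 49·75
So 1 = (-22)·167 + (49)·75.

1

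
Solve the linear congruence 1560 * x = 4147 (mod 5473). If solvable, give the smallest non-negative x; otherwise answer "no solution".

357

First find gcd(1560, 5473):
5473 = 3·1560 + 793
1560 = 1·793 + 767
793 = 1·767 + 26
767 = 29·26 + 13
26 = 2·13 + 0
gcd = 13 and 13 | 4147, so solutions exist. Divide through by 13: 120x ≡ 319 (mod 421).
Now find 120⁻¹ mod 421:
421 = 3×120 + 61
120 = 1×61 + 59
61 = 1×59 + 2
59 = 29×2 + 1
2 = 2×1 + 0
Back-substitute:
1 = 59 − 29·2
1 = −29·61 + 30·59
1 = 30·120 − 59·61
1 = −59·421 + 207·120
So 120⁻¹ ≡ 207 (mod 421).
Then x ≡ 207·319 ≡ 357 (mod 421); the smallest non-negative solution is x = 357.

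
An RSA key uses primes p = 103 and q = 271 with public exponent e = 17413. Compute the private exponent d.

φ(n) = (p−1)(q−1) = 102·270 = 27540.
Need d with 17413·d ≡ 1 (mod 27540). Apply the extended Euclidean algorithm:
27540 = 1×17413 + 10127
17413 = 1×10127 + 7286
10127 = 1×7286 + 2841
7286 = 2×2841 + 1604
2841 = 1×1604 + 1237
1604 = 1×1237 + 367
1237 = 3×367 + 136
367 = 2×136 + 95
136 = 1×95 + 41
95 = 2×41 + 13
41 = 3×13 + 2
13 = 6×2 + 1
2 = 2×1 + 0
Back-substitute:
1 = 13 − 6·2
1 = −6·41 + 19·13
1 = 19·95 − 44·41
1 = −44·136 + 63·95
1 = 63·367 − 170·136
1 = −170·1237 + 573·367
1 = 573·1604 − 743·1237
1 = −743·2841 + 1316·1604
1 = 1316·7286 − 3375·2841
1 = −3375·10127 + 4691·7286
1 = 4691·17413 − 8066·10127
1 = −8066·27540 + 12757·17413
So 17413·12757 ≡ 1 (mod 27540), hence d = 12757.

12757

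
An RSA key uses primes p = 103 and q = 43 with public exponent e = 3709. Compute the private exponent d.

3457

φ(n) = (p−1)(q−1) = 102·42 = 4284.
Need d with 3709·d ≡ 1 (mod 4284). Apply the extended Euclidean algorithm:
4284 = 1·3709 + 575
3709 = 6·575 + 259
575 = 2·259 + 57
259 = 4·57 + 31
57 = 1·31 + 26
31 = 1·26 + 5
26 = 5·5 + 1
5 = 5·1 + 0
Back-substitute:
1 = 26 − 5·5
1 = −5·31 + 6·26
1 = 6·57 − 11·31
1 = −11·259 + 50·57
1 = 50·575 − 111·259
1 = −111·3709 + 716·575
1 = 716·4284 − 827·3709
So 3709·(-827) ≡ 1 (mod 4284), hence d ≡ -827 ≡ 3457 (mod 4284).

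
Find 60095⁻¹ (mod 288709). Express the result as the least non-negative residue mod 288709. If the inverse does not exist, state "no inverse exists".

gcd(288709, 60095) by repeated division:
288709 = 4×60095 + 48329
60095 = 1×48329 + 11766
48329 = 4×11766 + 1265
11766 = 9×1265 + 381
1265 = 3×381 + 122
381 = 3×122 + 15
122 = 8×15 + 2
15 = 7×2 + 1
2 = 2×1 + 0
The gcd is 1. Working backward:
1 = 15 − 7·2
1 = −7·122 + 57·15
1 = 57·381 − 178·122
1 = −178·1265 + 591·381
1 = 591·11766 − 5497·1265
1 = −5497·48329 + 22579·11766
1 = 22579·60095 − 28076·48329
1 = −28076·288709 + 134883·60095
So 60095·134883 ≡ 1 (mod 288709).

134883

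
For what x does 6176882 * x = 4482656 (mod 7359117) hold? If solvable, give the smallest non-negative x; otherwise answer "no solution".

First find gcd(6176882, 7359117):
7359117 = 1·6176882 + 1182235
6176882 = 5·1182235 + 265707
1182235 = 4·265707 + 119407
265707 = 2·119407 + 26893
119407 = 4·26893 + 11835
26893 = 2·11835 + 3223
11835 = 3·3223 + 2166
3223 = 1·2166 + 1057
2166 = 2·1057 + 52
1057 = 20·52 + 17
52 = 3·17 + 1
17 = 17·1 + 0
gcd = 1, so a unique solution mod 7359117 exists.
Back-substitute for the Bézout coefficients:
1 = 52 − 3·17
1 = −3·1057 + 61·52
1 = 61·2166 − 125·1057
1 = −125·3223 + 186·2166
1 = 186·11835 − 683·3223
1 = −683·26893 + 1552·11835
1 = 1552·119407 − 6891·26893
1 = −6891·265707 + 15334·119407
1 = 15334·1182235 − 68227·265707
1 = −68227·6176882 + 356469·1182235
1 = 356469·7359117 − 424696·6176882
So 6176882·(-424696) ≡ 1 (mod 7359117), giving 6176882⁻¹ ≡ 6934421.
x ≡ 6176882⁻¹·4482656 ≡ 6934421·4482656 ≡ 699739 (mod 7359117).

699739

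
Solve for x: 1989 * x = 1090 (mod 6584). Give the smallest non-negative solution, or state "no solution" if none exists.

4850

First find gcd(1989, 6584):
6584 = 3×1989 + 617
1989 = 3×617 + 138
617 = 4×138 + 65
138 = 2×65 + 8
65 = 8×8 + 1
8 = 8×1 + 0
gcd = 1, so a unique solution mod 6584 exists.
Back-substitute for the Bézout coefficients:
1 = 65 − 8·8
1 = −8·138 + 17·65
1 = 17·617 − 76·138
1 = −76·1989 + 245·617
1 = 245·6584 − 811·1989
So 1989·(-811) ≡ 1 (mod 6584), giving 1989⁻¹ ≡ 5773.
x ≡ 1989⁻¹·1090 ≡ 5773·1090 ≡ 4850 (mod 6584).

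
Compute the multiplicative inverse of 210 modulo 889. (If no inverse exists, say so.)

no inverse exists

Compute gcd(210, 889):
889 = 4·210 + 49
210 = 4·49 + 14
49 = 3·14 + 7
14 = 2·7 + 0
The gcd is 7, not 1, hence no inverse exists.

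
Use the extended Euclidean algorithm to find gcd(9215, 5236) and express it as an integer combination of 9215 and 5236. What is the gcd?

1

Apply Euclid's algorithm to 9215 and 5236:
9215 = 1·5236 + 3979
5236 = 1·3979 + 1257
3979 = 3·1257 + 208
1257 = 6·208 + 9
208 = 23·9 + 1
9 = 9·1 + 0
gcd(9215, 5236) = 1.
Back-substituting:
1 = 208 − 23·9
1 = −23·1257 + 139·208
1 = 139·3979 − 440·1257
1 = −440·5236 + 579·3979
1 = 579·9215 − 1019·5236
So 1 = (579)·9215 + (-1019)·5236.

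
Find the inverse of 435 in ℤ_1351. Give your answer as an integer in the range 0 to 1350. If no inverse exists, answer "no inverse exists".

Apply the Euclidean algorithm to 1351 and 435:
1351 = 3*435 + 46
435 = 9*46 + 21
46 = 2*21 + 4
21 = 5*4 + 1
4 = 4*1 + 0
Since gcd(435, 1351) = 1, back-substitute to write 1 as a combination:
1 = 21 − 5·4
1 = −5·46 + 11·21
1 = 11·435 − 104·46
1 = −104·1351 + 323·435
So 435·323 ≡ 1 (mod 1351).

323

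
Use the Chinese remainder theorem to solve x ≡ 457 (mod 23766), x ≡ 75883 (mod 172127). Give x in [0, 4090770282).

3156196555

Write x = 457 + 23766·k. Then 23766·k ≡ 75883 − 457 ≡ 75426 (mod 172127).
Need 23766⁻¹ mod 172127. Extended Euclid on (172127, 23766):
172127 = 7·23766 + 5765
23766 = 4·5765 + 706
5765 = 8·706 + 117
706 = 6·117 + 4
117 = 29·4 + 1
4 = 4·1 + 0
Back-substitute:
1 = 117 − 29·4
1 = −29·706 + 175·117
1 = 175·5765 − 1429·706
1 = −1429·23766 + 5891·5765
1 = 5891·172127 − 42666·23766
23766⁻¹ ≡ 129461 (mod 172127), so k ≡ 129461·75426 ≡ 132803 (mod 172127).
x = 457 + 23766·132803 = 3156196555.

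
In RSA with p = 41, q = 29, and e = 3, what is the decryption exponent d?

φ(n) = (p−1)(q−1) = 40·28 = 1120.
Need d with 3·d ≡ 1 (mod 1120). Apply the extended Euclidean algorithm:
1120 = 373*3 + 1
3 = 3*1 + 0
Back-substitute:
1 = 1120 − 373·3
So 3·(-373) ≡ 1 (mod 1120), hence d ≡ -373 ≡ 747 (mod 1120).

747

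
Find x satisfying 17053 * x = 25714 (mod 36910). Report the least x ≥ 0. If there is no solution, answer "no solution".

First find gcd(17053, 36910):
36910 = 2×17053 + 2804
17053 = 6×2804 + 229
2804 = 12×229 + 56
229 = 4×56 + 5
56 = 11×5 + 1
5 = 5×1 + 0
gcd = 1, so a unique solution mod 36910 exists.
Back-substitute for the Bézout coefficients:
1 = 56 − 11·5
1 = −11·229 + 45·56
1 = 45·2804 − 551·229
1 = −551·17053 + 3351·2804
1 = 3351·36910 − 7253·17053
So 17053·(-7253) ≡ 1 (mod 36910), giving 17053⁻¹ ≡ 29657.
x ≡ 17053⁻¹·25714 ≡ 29657·25714 ≡ 2588 (mod 36910).

2588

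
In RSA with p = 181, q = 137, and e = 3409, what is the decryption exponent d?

φ(n) = (p−1)(q−1) = 180·136 = 24480.
Need d with 3409·d ≡ 1 (mod 24480). Apply the extended Euclidean algorithm:
24480 = 7*3409 + 617
3409 = 5*617 + 324
617 = 1*324 + 293
324 = 1*293 + 31
293 = 9*31 + 14
31 = 2*14 + 3
14 = 4*3 + 2
3 = 1*2 + 1
2 = 2*1 + 0
Back-substitute:
1 = 3 − 2
1 = −14 + 5·3
1 = 5·31 − 11·14
1 = −11·293 + 104·31
1 = 104·324 − 115·293
1 = −115·617 + 219·324
1 = 219·3409 − 1210·617
1 = −1210·24480 + 8689·3409
So 3409·8689 ≡ 1 (mod 24480), hence d = 8689.

8689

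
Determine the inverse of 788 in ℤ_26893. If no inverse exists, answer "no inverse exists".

1331

Run Euclid on (26893, 788):
26893 = 34*788 + 101
788 = 7*101 + 81
101 = 1*81 + 20
81 = 4*20 + 1
20 = 20*1 + 0
gcd = 1, so the inverse exists. Back-substitute:
1 = 81 − 4·20
1 = −4·101 + 5·81
1 = 5·788 − 39·101
1 = −39·26893 + 1331·788
So 788·1331 ≡ 1 (mod 26893).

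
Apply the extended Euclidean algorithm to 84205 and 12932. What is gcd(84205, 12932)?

Repeated division:
84205 = 6·12932 + 6613
12932 = 1·6613 + 6319
6613 = 1·6319 + 294
6319 = 21·294 + 145
294 = 2·145 + 4
145 = 36·4 + 1
4 = 4·1 + 0
gcd(84205, 12932) = 1.
Back-substituting:
1 = 145 − 36·4
1 = −36·294 + 73·145
1 = 73·6319 − 1569·294
1 = −1569·6613 + 1642·6319
1 = 1642·12932 − 3211·6613
1 = −3211·84205 + 20908·12932
So 1 = (-3211)·84205 + (20908)·12932.

1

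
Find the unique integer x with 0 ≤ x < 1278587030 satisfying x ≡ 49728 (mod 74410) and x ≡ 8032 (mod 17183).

Write x = 49728 + 74410·k. Then 74410·k ≡ 8032 − 49728 ≡ 9853 (mod 17183).
Need 74410⁻¹ mod 17183. Extended Euclid on (17183, 5678):
17183 = 3*5678 + 149
5678 = 38*149 + 16
149 = 9*16 + 5
16 = 3*5 + 1
5 = 5*1 + 0
Back-substitute:
1 = 16 − 3·5
1 = −3·149 + 28·16
1 = 28·5678 − 1067·149
1 = −1067·17183 + 3229·5678
74410⁻¹ ≡ 3229 (mod 17183), so k ≡ 3229·9853 ≡ 9604 (mod 17183).
x = 49728 + 74410·9604 = 714683368.

714683368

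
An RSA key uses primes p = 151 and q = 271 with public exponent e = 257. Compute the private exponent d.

φ(n) = (p−1)(q−1) = 150·270 = 40500.
Need d with 257·d ≡ 1 (mod 40500). Apply the extended Euclidean algorithm:
40500 = 157×257 + 151
257 = 1×151 + 106
151 = 1×106 + 45
106 = 2×45 + 16
45 = 2×16 + 13
16 = 1×13 + 3
13 = 4×3 + 1
3 = 3×1 + 0
Back-substitute:
1 = 13 − 4·3
1 = −4·16 + 5·13
1 = 5·45 − 14·16
1 = −14·106 + 33·45
1 = 33·151 − 47·106
1 = −47·257 + 80·151
1 = 80·40500 − 12607·257
So 257·(-12607) ≡ 1 (mod 40500), hence d ≡ -12607 ≡ 27893 (mod 40500).

27893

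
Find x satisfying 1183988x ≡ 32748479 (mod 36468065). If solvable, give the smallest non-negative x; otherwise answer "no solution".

First find gcd(1183988, 36468065):
36468065 = 30*1183988 + 948425
1183988 = 1*948425 + 235563
948425 = 4*235563 + 6173
235563 = 38*6173 + 989
6173 = 6*989 + 239
989 = 4*239 + 33
239 = 7*33 + 8
33 = 4*8 + 1
8 = 8*1 + 0
gcd = 1, so a unique solution mod 36468065 exists.
Back-substitute for the Bézout coefficients:
1 = 33 − 4·8
1 = −4·239 + 29·33
1 = 29·989 − 120·239
1 = −120·6173 + 749·989
1 = 749·235563 − 28582·6173
1 = −28582·948425 + 115077·235563
1 = 115077·1183988 − 143659·948425
1 = −143659·36468065 + 4424847·1183988
So 1183988·(4424847) ≡ 1 (mod 36468065), giving 1183988⁻¹ ≡ 4424847.
x ≡ 1183988⁻¹·32748479 ≡ 4424847·32748479 ≡ 22270198 (mod 36468065).

22270198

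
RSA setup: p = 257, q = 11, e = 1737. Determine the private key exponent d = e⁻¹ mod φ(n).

φ(n) = (p−1)(q−1) = 256·10 = 2560.
Need d with 1737·d ≡ 1 (mod 2560). Apply the extended Euclidean algorithm:
2560 = 1×1737 + 823
1737 = 2×823 + 91
823 = 9×91 + 4
91 = 22×4 + 3
4 = 1×3 + 1
3 = 3×1 + 0
Back-substitute:
1 = 4 − 3
1 = −91 + 23·4
1 = 23·823 − 208·91
1 = −208·1737 + 439·823
1 = 439·2560 − 647·1737
So 1737·(-647) ≡ 1 (mod 2560), hence d ≡ -647 ≡ 1913 (mod 2560).

1913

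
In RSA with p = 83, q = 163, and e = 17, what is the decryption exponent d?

9377

φ(n) = (p−1)(q−1) = 82·162 = 13284.
Need d with 17·d ≡ 1 (mod 13284). Apply the extended Euclidean algorithm:
13284 = 781*17 + 7
17 = 2*7 + 3
7 = 2*3 + 1
3 = 3*1 + 0
Back-substitute:
1 = 7 − 2·3
1 = −2·17 + 5·7
1 = 5·13284 − 3907·17
So 17·(-3907) ≡ 1 (mod 13284), hence d ≡ -3907 ≡ 9377 (mod 13284).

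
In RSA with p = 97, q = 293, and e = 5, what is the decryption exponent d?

φ(n) = (p−1)(q−1) = 96·292 = 28032.
Need d with 5·d ≡ 1 (mod 28032). Apply the extended Euclidean algorithm:
28032 = 5606*5 + 2
5 = 2*2 + 1
2 = 2*1 + 0
Back-substitute:
1 = 5 − 2·2
1 = −2·28032 + 11213·5
So 5·11213 ≡ 1 (mod 28032), hence d = 11213.

11213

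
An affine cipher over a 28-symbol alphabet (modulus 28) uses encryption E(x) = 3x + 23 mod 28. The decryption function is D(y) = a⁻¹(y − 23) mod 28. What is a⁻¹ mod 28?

19

Run Euclid on (28, 3):
28 = 9*3 + 1
3 = 3*1 + 0
The gcd is 1. Working backward:
1 = 28 − 9·3
Thus 3·(-9) ≡ 1 (mod 28); reducing, -9 mod 28 = 19.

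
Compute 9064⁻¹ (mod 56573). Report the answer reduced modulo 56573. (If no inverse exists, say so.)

Compute gcd(9064, 56573):
56573 = 6*9064 + 2189
9064 = 4*2189 + 308
2189 = 7*308 + 33
308 = 9*33 + 11
33 = 3*11 + 0
The gcd is 11, not 1, hence no inverse exists.

no inverse exists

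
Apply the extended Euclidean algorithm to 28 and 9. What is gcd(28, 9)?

Euclidean algorithm:
28 = 3×9 + 1
9 = 9×1 + 0
gcd(28, 9) = 1.
Express as a combination:
1 = 28 − 3·9
So 1 = (1)·28 + (-3)·9.

1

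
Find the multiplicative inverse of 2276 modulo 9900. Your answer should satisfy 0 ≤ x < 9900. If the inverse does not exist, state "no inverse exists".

Compute gcd(2276, 9900):
9900 = 4*2276 + 796
2276 = 2*796 + 684
796 = 1*684 + 112
684 = 6*112 + 12
112 = 9*12 + 4
12 = 3*4 + 0
Since gcd = 4 > 1, 2276 is not a unit mod 9900.

no inverse exists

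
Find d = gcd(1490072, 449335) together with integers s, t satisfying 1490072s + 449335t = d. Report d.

Euclidean algorithm:
1490072 = 3·449335 + 142067
449335 = 3·142067 + 23134
142067 = 6·23134 + 3263
23134 = 7·3263 + 293
3263 = 11·293 + 40
293 = 7·40 + 13
40 = 3·13 + 1
13 = 13·1 + 0
gcd(1490072, 449335) = 1.
Working backward:
1 = 40 − 3·13
1 = −3·293 + 22·40
1 = 22·3263 − 245·293
1 = −245·23134 + 1737·3263
1 = 1737·142067 − 10667·23134
1 = −10667·449335 + 33738·142067
1 = 33738·1490072 − 111881·449335
So 1 = (33738)·1490072 + (-111881)·449335.

1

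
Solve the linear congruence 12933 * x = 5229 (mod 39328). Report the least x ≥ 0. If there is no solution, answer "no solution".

23017

First find gcd(12933, 39328):
39328 = 3·12933 + 529
12933 = 24·529 + 237
529 = 2·237 + 55
237 = 4·55 + 17
55 = 3·17 + 4
17 = 4·4 + 1
4 = 4·1 + 0
gcd = 1, so a unique solution mod 39328 exists.
Back-substitute for the Bézout coefficients:
1 = 17 − 4·4
1 = −4·55 + 13·17
1 = 13·237 − 56·55
1 = −56·529 + 125·237
1 = 125·12933 − 3056·529
1 = −3056·39328 + 9293·12933
So 12933·(9293) ≡ 1 (mod 39328), giving 12933⁻¹ ≡ 9293.
x ≡ 12933⁻¹·5229 ≡ 9293·5229 ≡ 23017 (mod 39328).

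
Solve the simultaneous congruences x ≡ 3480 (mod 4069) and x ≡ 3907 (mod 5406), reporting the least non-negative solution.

19465507

Write x = 3480 + 4069·k. Then 4069·k ≡ 3907 − 3480 ≡ 427 (mod 5406).
Need 4069⁻¹ mod 5406. Extended Euclid on (5406, 4069):
5406 = 1·4069 + 1337
4069 = 3·1337 + 58
1337 = 23·58 + 3
58 = 19·3 + 1
3 = 3·1 + 0
Back-substitute:
1 = 58 − 19·3
1 = −19·1337 + 438·58
1 = 438·4069 − 1333·1337
1 = −1333·5406 + 1771·4069
4069⁻¹ ≡ 1771 (mod 5406), so k ≡ 1771·427 ≡ 4783 (mod 5406).
x = 3480 + 4069·4783 = 19465507.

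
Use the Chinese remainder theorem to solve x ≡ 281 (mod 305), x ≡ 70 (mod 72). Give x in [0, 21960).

Write x = 281 + 305·k. Then 305·k ≡ 70 − 281 ≡ 5 (mod 72).
Need 305⁻¹ mod 72. Extended Euclid on (72, 17):
72 = 4·17 + 4
17 = 4·4 + 1
4 = 4·1 + 0
Back-substitute:
1 = 17 − 4·4
1 = −4·72 + 17·17
305⁻¹ ≡ 17 (mod 72), so k ≡ 17·5 ≡ 13 (mod 72).
x = 281 + 305·13 = 4246.

4246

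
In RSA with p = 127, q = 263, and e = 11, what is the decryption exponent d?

φ(n) = (p−1)(q−1) = 126·262 = 33012.
Need d with 11·d ≡ 1 (mod 33012). Apply the extended Euclidean algorithm:
33012 = 3001*11 + 1
11 = 11*1 + 0
Back-substitute:
1 = 33012 − 3001·11
So 11·(-3001) ≡ 1 (mod 33012), hence d ≡ -3001 ≡ 30011 (mod 33012).

30011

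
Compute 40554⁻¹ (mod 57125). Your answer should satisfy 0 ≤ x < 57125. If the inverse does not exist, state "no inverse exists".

17919

Extended Euclidean algorithm:
57125 = 1×40554 + 16571
40554 = 2×16571 + 7412
16571 = 2×7412 + 1747
7412 = 4×1747 + 424
1747 = 4×424 + 51
424 = 8×51 + 16
51 = 3×16 + 3
16 = 5×3 + 1
3 = 3×1 + 0
Since gcd(40554, 57125) = 1, back-substitute to write 1 as a combination:
1 = 16 − 5·3
1 = −5·51 + 16·16
1 = 16·424 − 133·51
1 = −133·1747 + 548·424
1 = 548·7412 − 2325·1747
1 = −2325·16571 + 5198·7412
1 = 5198·40554 − 12721·16571
1 = −12721·57125 + 17919·40554
So 40554·17919 ≡ 1 (mod 57125).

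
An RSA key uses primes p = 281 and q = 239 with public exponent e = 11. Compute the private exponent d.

φ(n) = (p−1)(q−1) = 280·238 = 66640.
Need d with 11·d ≡ 1 (mod 66640). Apply the extended Euclidean algorithm:
66640 = 6058·11 + 2
11 = 5·2 + 1
2 = 2·1 + 0
Back-substitute:
1 = 11 − 5·2
1 = −5·66640 + 30291·11
So 11·30291 ≡ 1 (mod 66640), hence d = 30291.

30291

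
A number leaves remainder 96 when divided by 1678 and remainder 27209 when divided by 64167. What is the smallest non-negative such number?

77733446

Write x = 96 + 1678·k. Then 1678·k ≡ 27209 − 96 ≡ 27113 (mod 64167).
Need 1678⁻¹ mod 64167. Extended Euclid on (64167, 1678):
64167 = 38·1678 + 403
1678 = 4·403 + 66
403 = 6·66 + 7
66 = 9·7 + 3
7 = 2·3 + 1
3 = 3·1 + 0
Back-substitute:
1 = 7 − 2·3
1 = −2·66 + 19·7
1 = 19·403 − 116·66
1 = −116·1678 + 483·403
1 = 483·64167 − 18470·1678
1678⁻¹ ≡ 45697 (mod 64167), so k ≡ 45697·27113 ≡ 46325 (mod 64167).
x = 96 + 1678·46325 = 77733446.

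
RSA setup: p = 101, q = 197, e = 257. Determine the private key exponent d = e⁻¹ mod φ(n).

φ(n) = (p−1)(q−1) = 100·196 = 19600.
Need d with 257·d ≡ 1 (mod 19600). Apply the extended Euclidean algorithm:
19600 = 76·257 + 68
257 = 3·68 + 53
68 = 1·53 + 15
53 = 3·15 + 8
15 = 1·8 + 7
8 = 1·7 + 1
7 = 7·1 + 0
Back-substitute:
1 = 8 − 7
1 = −15 + 2·8
1 = 2·53 − 7·15
1 = −7·68 + 9·53
1 = 9·257 − 34·68
1 = −34·19600 + 2593·257
So 257·2593 ≡ 1 (mod 19600), hence d = 2593.

2593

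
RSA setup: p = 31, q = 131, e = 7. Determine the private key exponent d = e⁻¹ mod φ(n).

φ(n) = (p−1)(q−1) = 30·130 = 3900.
Need d with 7·d ≡ 1 (mod 3900). Apply the extended Euclidean algorithm:
3900 = 557*7 + 1
7 = 7*1 + 0
Back-substitute:
1 = 3900 − 557·7
So 7·(-557) ≡ 1 (mod 3900), hence d ≡ -557 ≡ 3343 (mod 3900).

3343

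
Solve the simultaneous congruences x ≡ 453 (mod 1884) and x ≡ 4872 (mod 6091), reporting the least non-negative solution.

4701033

Write x = 453 + 1884·k. Then 1884·k ≡ 4872 − 453 ≡ 4419 (mod 6091).
Need 1884⁻¹ mod 6091. Extended Euclid on (6091, 1884):
6091 = 3×1884 + 439
1884 = 4×439 + 128
439 = 3×128 + 55
128 = 2×55 + 18
55 = 3×18 + 1
18 = 18×1 + 0
Back-substitute:
1 = 55 − 3·18
1 = −3·128 + 7·55
1 = 7·439 − 24·128
1 = −24·1884 + 103·439
1 = 103·6091 − 333·1884
1884⁻¹ ≡ 5758 (mod 6091), so k ≡ 5758·4419 ≡ 2495 (mod 6091).
x = 453 + 1884·2495 = 4701033.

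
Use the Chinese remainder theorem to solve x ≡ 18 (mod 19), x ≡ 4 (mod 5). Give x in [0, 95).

Write x = 18 + 19·k. Then 19·k ≡ 4 − 18 ≡ 1 (mod 5).
Need 19⁻¹ mod 5. Extended Euclid on (5, 4):
5 = 1×4 + 1
4 = 4×1 + 0
Back-substitute:
1 = 5 − 4
19⁻¹ ≡ 4 (mod 5), so k ≡ 4·1 ≡ 4 (mod 5).
x = 18 + 19·4 = 94.

94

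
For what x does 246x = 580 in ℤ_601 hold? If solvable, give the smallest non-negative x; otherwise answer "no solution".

447

First find gcd(246, 601):
601 = 2·246 + 109
246 = 2·109 + 28
109 = 3·28 + 25
28 = 1·25 + 3
25 = 8·3 + 1
3 = 3·1 + 0
gcd = 1, so a unique solution mod 601 exists.
Back-substitute for the Bézout coefficients:
1 = 25 − 8·3
1 = −8·28 + 9·25
1 = 9·109 − 35·28
1 = −35·246 + 79·109
1 = 79·601 − 193·246
So 246·(-193) ≡ 1 (mod 601), giving 246⁻¹ ≡ 408.
x ≡ 246⁻¹·580 ≡ 408·580 ≡ 447 (mod 601).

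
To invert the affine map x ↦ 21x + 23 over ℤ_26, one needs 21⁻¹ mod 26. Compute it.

gcd(26, 21) by repeated division:
26 = 1*21 + 5
21 = 4*5 + 1
5 = 5*1 + 0
Since gcd(21, 26) = 1, back-substitute to write 1 as a combination:
1 = 21 − 4·5
1 = −4·26 + 5·21
So 21·5 ≡ 1 (mod 26).

5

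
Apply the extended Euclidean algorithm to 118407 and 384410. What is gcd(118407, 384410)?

1

Euclidean algorithm:
384410 = 3×118407 + 29189
118407 = 4×29189 + 1651
29189 = 17×1651 + 1122
1651 = 1×1122 + 529
1122 = 2×529 + 64
529 = 8×64 + 17
64 = 3×17 + 13
17 = 1×13 + 4
13 = 3×4 + 1
4 = 4×1 + 0
gcd(118407, 384410) = 1.
Working backward:
1 = 13 − 3·4
1 = −3·17 + 4·13
1 = 4·64 − 15·17
1 = −15·529 + 124·64
1 = 124·1122 − 263·529
1 = −263·1651 + 387·1122
1 = 387·29189 − 6842·1651
1 = −6842·118407 + 27755·29189
1 = 27755·384410 − 90107·118407
So 1 = (27755)·384410 + (-90107)·118407.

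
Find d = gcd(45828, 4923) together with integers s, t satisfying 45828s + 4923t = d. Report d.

9

Euclidean algorithm:
45828 = 9×4923 + 1521
4923 = 3×1521 + 360
1521 = 4×360 + 81
360 = 4×81 + 36
81 = 2×36 + 9
36 = 4×9 + 0
gcd(45828, 4923) = 9.
Back-substituting:
9 = 81 − 2·36
9 = −2·360 + 9·81
9 = 9·1521 − 38·360
9 = −38·4923 + 123·1521
9 = 123·45828 − 1145·4923
So 9 = (123)·45828 + (-1145)·4923.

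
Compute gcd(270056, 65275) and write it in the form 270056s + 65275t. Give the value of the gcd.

1

Repeated division:
270056 = 4×65275 + 8956
65275 = 7×8956 + 2583
8956 = 3×2583 + 1207
2583 = 2×1207 + 169
1207 = 7×169 + 24
169 = 7×24 + 1
24 = 24×1 + 0
gcd(270056, 65275) = 1.
Back-substituting:
1 = 169 − 7·24
1 = −7·1207 + 50·169
1 = 50·2583 − 107·1207
1 = −107·8956 + 371·2583
1 = 371·65275 − 2704·8956
1 = −2704·270056 + 11187·65275
So 1 = (-2704)·270056 + (11187)·65275.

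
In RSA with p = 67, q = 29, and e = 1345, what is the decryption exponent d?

169

φ(n) = (p−1)(q−1) = 66·28 = 1848.
Need d with 1345·d ≡ 1 (mod 1848). Apply the extended Euclidean algorithm:
1848 = 1×1345 + 503
1345 = 2×503 + 339
503 = 1×339 + 164
339 = 2×164 + 11
164 = 14×11 + 10
11 = 1×10 + 1
10 = 10×1 + 0
Back-substitute:
1 = 11 − 10
1 = −164 + 15·11
1 = 15·339 − 31·164
1 = −31·503 + 46·339
1 = 46·1345 − 123·503
1 = −123·1848 + 169·1345
So 1345·169 ≡ 1 (mod 1848), hence d = 169.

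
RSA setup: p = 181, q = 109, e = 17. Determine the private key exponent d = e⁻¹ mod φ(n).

φ(n) = (p−1)(q−1) = 180·108 = 19440.
Need d with 17·d ≡ 1 (mod 19440). Apply the extended Euclidean algorithm:
19440 = 1143*17 + 9
17 = 1*9 + 8
9 = 1*8 + 1
8 = 8*1 + 0
Back-substitute:
1 = 9 − 8
1 = −17 + 2·9
1 = 2·19440 − 2287·17
So 17·(-2287) ≡ 1 (mod 19440), hence d ≡ -2287 ≡ 17153 (mod 19440).

17153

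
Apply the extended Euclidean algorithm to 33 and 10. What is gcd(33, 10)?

1

Repeated division:
33 = 3×10 + 3
10 = 3×3 + 1
3 = 3×1 + 0
gcd(33, 10) = 1.
Working backward:
1 = 10 − 3·3
1 = −3·33 + 10·10
So 1 = (-3)·33 + (10)·10.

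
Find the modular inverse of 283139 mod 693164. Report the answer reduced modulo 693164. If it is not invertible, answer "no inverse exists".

171267

Run Euclid on (693164, 283139):
693164 = 2*283139 + 126886
283139 = 2*126886 + 29367
126886 = 4*29367 + 9418
29367 = 3*9418 + 1113
9418 = 8*1113 + 514
1113 = 2*514 + 85
514 = 6*85 + 4
85 = 21*4 + 1
4 = 4*1 + 0
gcd = 1, so the inverse exists. Back-substitute:
1 = 85 − 21·4
1 = −21·514 + 127·85
1 = 127·1113 − 275·514
1 = −275·9418 + 2327·1113
1 = 2327·29367 − 7256·9418
1 = −7256·126886 + 31351·29367
1 = 31351·283139 − 69958·126886
1 = −69958·693164 + 171267·283139
So 283139·171267 ≡ 1 (mod 693164).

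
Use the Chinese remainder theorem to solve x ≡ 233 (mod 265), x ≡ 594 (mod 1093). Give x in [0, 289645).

Write x = 233 + 265·k. Then 265·k ≡ 594 − 233 ≡ 361 (mod 1093).
Need 265⁻¹ mod 1093. Extended Euclid on (1093, 265):
1093 = 4*265 + 33
265 = 8*33 + 1
33 = 33*1 + 0
Back-substitute:
1 = 265 − 8·33
1 = −8·1093 + 33·265
265⁻¹ ≡ 33 (mod 1093), so k ≡ 33·361 ≡ 983 (mod 1093).
x = 233 + 265·983 = 260728.

260728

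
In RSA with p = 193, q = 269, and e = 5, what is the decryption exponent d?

φ(n) = (p−1)(q−1) = 192·268 = 51456.
Need d with 5·d ≡ 1 (mod 51456). Apply the extended Euclidean algorithm:
51456 = 10291*5 + 1
5 = 5*1 + 0
Back-substitute:
1 = 51456 − 10291·5
So 5·(-10291) ≡ 1 (mod 51456), hence d ≡ -10291 ≡ 41165 (mod 51456).

41165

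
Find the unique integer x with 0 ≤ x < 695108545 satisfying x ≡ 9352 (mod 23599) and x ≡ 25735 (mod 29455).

237462490

Write x = 9352 + 23599·k. Then 23599·k ≡ 25735 − 9352 ≡ 16383 (mod 29455).
Need 23599⁻¹ mod 29455. Extended Euclid on (29455, 23599):
29455 = 1·23599 + 5856
23599 = 4·5856 + 175
5856 = 33·175 + 81
175 = 2·81 + 13
81 = 6·13 + 3
13 = 4·3 + 1
3 = 3·1 + 0
Back-substitute:
1 = 13 − 4·3
1 = −4·81 + 25·13
1 = 25·175 − 54·81
1 = −54·5856 + 1807·175
1 = 1807·23599 − 7282·5856
1 = −7282·29455 + 9089·23599
23599⁻¹ ≡ 9089 (mod 29455), so k ≡ 9089·16383 ≡ 10062 (mod 29455).
x = 9352 + 23599·10062 = 237462490.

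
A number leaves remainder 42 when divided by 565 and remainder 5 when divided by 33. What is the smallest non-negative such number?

Write x = 42 + 565·k. Then 565·k ≡ 5 − 42 ≡ 29 (mod 33).
Need 565⁻¹ mod 33. Extended Euclid on (33, 4):
33 = 8·4 + 1
4 = 4·1 + 0
Back-substitute:
1 = 33 − 8·4
565⁻¹ ≡ 25 (mod 33), so k ≡ 25·29 ≡ 32 (mod 33).
x = 42 + 565·32 = 18122.

18122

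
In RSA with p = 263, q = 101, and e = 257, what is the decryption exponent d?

φ(n) = (p−1)(q−1) = 262·100 = 26200.
Need d with 257·d ≡ 1 (mod 26200). Apply the extended Euclidean algorithm:
26200 = 101·257 + 243
257 = 1·243 + 14
243 = 17·14 + 5
14 = 2·5 + 4
5 = 1·4 + 1
4 = 4·1 + 0
Back-substitute:
1 = 5 − 4
1 = −14 + 3·5
1 = 3·243 − 52·14
1 = −52·257 + 55·243
1 = 55·26200 − 5607·257
So 257·(-5607) ≡ 1 (mod 26200), hence d ≡ -5607 ≡ 20593 (mod 26200).

20593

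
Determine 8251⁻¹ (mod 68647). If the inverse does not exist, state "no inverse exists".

16648

gcd(68647, 8251) by repeated division:
68647 = 8*8251 + 2639
8251 = 3*2639 + 334
2639 = 7*334 + 301
334 = 1*301 + 33
301 = 9*33 + 4
33 = 8*4 + 1
4 = 4*1 + 0
The gcd is 1. Working backward:
1 = 33 − 8·4
1 = −8·301 + 73·33
1 = 73·334 − 81·301
1 = −81·2639 + 640·334
1 = 640·8251 − 2001·2639
1 = −2001·68647 + 16648·8251
So 8251·16648 ≡ 1 (mod 68647).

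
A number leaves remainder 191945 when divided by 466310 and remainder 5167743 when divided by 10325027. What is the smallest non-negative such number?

4687939126715

Write x = 191945 + 466310·k. Then 466310·k ≡ 5167743 − 191945 ≡ 4975798 (mod 10325027).
Need 466310⁻¹ mod 10325027. Extended Euclid on (10325027, 466310):
10325027 = 22*466310 + 66207
466310 = 7*66207 + 2861
66207 = 23*2861 + 404
2861 = 7*404 + 33
404 = 12*33 + 8
33 = 4*8 + 1
8 = 8*1 + 0
Back-substitute:
1 = 33 − 4·8
1 = −4·404 + 49·33
1 = 49·2861 − 347·404
1 = −347·66207 + 8030·2861
1 = 8030·466310 − 56557·66207
1 = −56557·10325027 + 1252284·466310
466310⁻¹ ≡ 1252284 (mod 10325027), so k ≡ 1252284·4975798 ≡ 10053267 (mod 10325027).
x = 191945 + 466310·10053267 = 4687939126715.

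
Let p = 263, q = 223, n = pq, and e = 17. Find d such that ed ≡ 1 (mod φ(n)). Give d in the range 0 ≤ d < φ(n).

φ(n) = (p−1)(q−1) = 262·222 = 58164.
Need d with 17·d ≡ 1 (mod 58164). Apply the extended Euclidean algorithm:
58164 = 3421×17 + 7
17 = 2×7 + 3
7 = 2×3 + 1
3 = 3×1 + 0
Back-substitute:
1 = 7 − 2·3
1 = −2·17 + 5·7
1 = 5·58164 − 17107·17
So 17·(-17107) ≡ 1 (mod 58164), hence d ≡ -17107 ≡ 41057 (mod 58164).

41057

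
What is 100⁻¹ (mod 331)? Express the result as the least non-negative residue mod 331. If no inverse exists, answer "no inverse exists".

gcd(331, 100) by repeated division:
331 = 3×100 + 31
100 = 3×31 + 7
31 = 4×7 + 3
7 = 2×3 + 1
3 = 3×1 + 0
Since gcd(100, 331) = 1, back-substitute to write 1 as a combination:
1 = 7 − 2·3
1 = −2·31 + 9·7
1 = 9·100 − 29·31
1 = −29·331 + 96·100
So 100·96 ≡ 1 (mod 331).

96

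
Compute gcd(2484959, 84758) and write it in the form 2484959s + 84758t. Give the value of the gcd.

Repeated division:
2484959 = 29*84758 + 26977
84758 = 3*26977 + 3827
26977 = 7*3827 + 188
3827 = 20*188 + 67
188 = 2*67 + 54
67 = 1*54 + 13
54 = 4*13 + 2
13 = 6*2 + 1
2 = 2*1 + 0
gcd(2484959, 84758) = 1.
Back-substituting:
1 = 13 − 6·2
1 = −6·54 + 25·13
1 = 25·67 − 31·54
1 = −31·188 + 87·67
1 = 87·3827 − 1771·188
1 = −1771·26977 + 12484·3827
1 = 12484·84758 − 39223·26977
1 = −39223·2484959 + 1149951·84758
So 1 = (-39223)·2484959 + (1149951)·84758.

1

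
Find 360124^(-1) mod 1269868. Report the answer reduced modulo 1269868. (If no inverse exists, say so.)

Euclidean algorithm on 1269868, 360124:
1269868 = 3*360124 + 189496
360124 = 1*189496 + 170628
189496 = 1*170628 + 18868
170628 = 9*18868 + 816
18868 = 23*816 + 100
816 = 8*100 + 16
100 = 6*16 + 4
16 = 4*4 + 0
gcd(360124, 1269868) = 4 ≠ 1, so 360124 has no multiplicative inverse modulo 1269868.

no inverse exists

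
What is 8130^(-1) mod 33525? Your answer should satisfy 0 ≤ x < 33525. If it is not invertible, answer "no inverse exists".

Compute gcd(8130, 33525):
33525 = 4*8130 + 1005
8130 = 8*1005 + 90
1005 = 11*90 + 15
90 = 6*15 + 0
gcd(8130, 33525) = 15 ≠ 1, so 8130 has no multiplicative inverse modulo 33525.

no inverse exists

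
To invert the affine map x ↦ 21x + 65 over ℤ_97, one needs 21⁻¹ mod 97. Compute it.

Apply the Euclidean algorithm to 97 and 21:
97 = 4·21 + 13
21 = 1·13 + 8
13 = 1·8 + 5
8 = 1·5 + 3
5 = 1·3 + 2
3 = 1·2 + 1
2 = 2·1 + 0
gcd = 1, so the inverse exists. Back-substitute:
1 = 3 − 2
1 = −5 + 2·3
1 = 2·8 − 3·5
1 = −3·13 + 5·8
1 = 5·21 − 8·13
1 = −8·97 + 37·21
So 21·37 ≡ 1 (mod 97).

37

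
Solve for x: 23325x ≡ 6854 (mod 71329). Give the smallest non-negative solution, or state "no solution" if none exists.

First find gcd(23325, 71329):
71329 = 3*23325 + 1354
23325 = 17*1354 + 307
1354 = 4*307 + 126
307 = 2*126 + 55
126 = 2*55 + 16
55 = 3*16 + 7
16 = 2*7 + 2
7 = 3*2 + 1
2 = 2*1 + 0
gcd = 1, so a unique solution mod 71329 exists.
Back-substitute for the Bézout coefficients:
1 = 7 − 3·2
1 = −3·16 + 7·7
1 = 7·55 − 24·16
1 = −24·126 + 55·55
1 = 55·307 − 134·126
1 = −134·1354 + 591·307
1 = 591·23325 − 10181·1354
1 = −10181·71329 + 31134·23325
So 23325·(31134) ≡ 1 (mod 71329), giving 23325⁻¹ ≡ 31134.
x ≡ 23325⁻¹·6854 ≡ 31134·6854 ≡ 47397 (mod 71329).

47397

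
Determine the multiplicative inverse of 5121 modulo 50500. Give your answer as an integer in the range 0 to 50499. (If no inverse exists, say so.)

gcd(50500, 5121) by repeated division:
50500 = 9×5121 + 4411
5121 = 1×4411 + 710
4411 = 6×710 + 151
710 = 4×151 + 106
151 = 1×106 + 45
106 = 2×45 + 16
45 = 2×16 + 13
16 = 1×13 + 3
13 = 4×3 + 1
3 = 3×1 + 0
gcd = 1, so the inverse exists. Back-substitute:
1 = 13 − 4·3
1 = −4·16 + 5·13
1 = 5·45 − 14·16
1 = −14·106 + 33·45
1 = 33·151 − 47·106
1 = −47·710 + 221·151
1 = 221·4411 − 1373·710
1 = −1373·5121 + 1594·4411
1 = 1594·50500 − 15719·5121
Thus 5121·(-15719) ≡ 1 (mod 50500); reducing, -15719 mod 50500 = 34781.

34781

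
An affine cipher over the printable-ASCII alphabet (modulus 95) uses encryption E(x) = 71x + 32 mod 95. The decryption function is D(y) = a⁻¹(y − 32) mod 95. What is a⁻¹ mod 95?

Extended Euclidean algorithm:
95 = 1×71 + 24
71 = 2×24 + 23
24 = 1×23 + 1
23 = 23×1 + 0
gcd = 1, so the inverse exists. Back-substitute:
1 = 24 − 23
1 = −71 + 3·24
1 = 3·95 − 4·71
Hence 71⁻¹ ≡ -4 ≡ 91 (mod 95).

91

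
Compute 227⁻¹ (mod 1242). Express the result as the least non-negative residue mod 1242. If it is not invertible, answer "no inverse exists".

383

Run Euclid on (1242, 227):
1242 = 5*227 + 107
227 = 2*107 + 13
107 = 8*13 + 3
13 = 4*3 + 1
3 = 3*1 + 0
Since gcd(227, 1242) = 1, back-substitute to write 1 as a combination:
1 = 13 − 4·3
1 = −4·107 + 33·13
1 = 33·227 − 70·107
1 = −70·1242 + 383·227
So 227·383 ≡ 1 (mod 1242).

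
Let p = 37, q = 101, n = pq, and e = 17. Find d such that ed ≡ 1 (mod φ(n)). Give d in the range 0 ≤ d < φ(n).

φ(n) = (p−1)(q−1) = 36·100 = 3600.
Need d with 17·d ≡ 1 (mod 3600). Apply the extended Euclidean algorithm:
3600 = 211·17 + 13
17 = 1·13 + 4
13 = 3·4 + 1
4 = 4·1 + 0
Back-substitute:
1 = 13 − 3·4
1 = −3·17 + 4·13
1 = 4·3600 − 847·17
So 17·(-847) ≡ 1 (mod 3600), hence d ≡ -847 ≡ 2753 (mod 3600).

2753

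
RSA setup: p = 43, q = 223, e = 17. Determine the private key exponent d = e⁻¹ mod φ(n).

1097

φ(n) = (p−1)(q−1) = 42·222 = 9324.
Need d with 17·d ≡ 1 (mod 9324). Apply the extended Euclidean algorithm:
9324 = 548·17 + 8
17 = 2·8 + 1
8 = 8·1 + 0
Back-substitute:
1 = 17 − 2·8
1 = −2·9324 + 1097·17
So 17·1097 ≡ 1 (mod 9324), hence d = 1097.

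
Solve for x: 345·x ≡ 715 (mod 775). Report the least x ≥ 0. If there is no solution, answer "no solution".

47

First find gcd(345, 775):
775 = 2*345 + 85
345 = 4*85 + 5
85 = 17*5 + 0
gcd = 5 and 5 | 715, so solutions exist. Divide through by 5: 69x ≡ 143 (mod 155).
Now find 69⁻¹ mod 155:
155 = 2·69 + 17
69 = 4·17 + 1
17 = 17·1 + 0
Back-substitute:
1 = 69 − 4·17
1 = −4·155 + 9·69
So 69⁻¹ ≡ 9 (mod 155).
Then x ≡ 9·143 ≡ 47 (mod 155); the smallest non-negative solution is x = 47.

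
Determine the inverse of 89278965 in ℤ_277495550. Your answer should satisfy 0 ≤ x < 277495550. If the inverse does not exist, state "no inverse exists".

Compute gcd(89278965, 277495550):
277495550 = 3·89278965 + 9658655
89278965 = 9·9658655 + 2351070
9658655 = 4·2351070 + 254375
2351070 = 9·254375 + 61695
254375 = 4·61695 + 7595
61695 = 8·7595 + 935
7595 = 8·935 + 115
935 = 8·115 + 15
115 = 7·15 + 10
15 = 1·10 + 5
10 = 2·5 + 0
The gcd is 5, not 1, hence no inverse exists.

no inverse exists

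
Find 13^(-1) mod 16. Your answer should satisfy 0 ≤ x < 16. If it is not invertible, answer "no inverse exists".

Extended Euclidean algorithm:
16 = 1×13 + 3
13 = 4×3 + 1
3 = 3×1 + 0
Since gcd(13, 16) = 1, back-substitute to write 1 as a combination:
1 = 13 − 4·3
1 = −4·16 + 5·13
So 13·5 ≡ 1 (mod 16).

5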